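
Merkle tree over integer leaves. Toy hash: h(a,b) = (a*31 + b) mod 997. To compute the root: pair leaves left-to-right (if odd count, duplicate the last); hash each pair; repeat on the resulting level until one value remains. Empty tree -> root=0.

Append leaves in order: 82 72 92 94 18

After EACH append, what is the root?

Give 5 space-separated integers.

After append 82 (leaves=[82]):
  L0: [82]
  root=82
After append 72 (leaves=[82, 72]):
  L0: [82, 72]
  L1: h(82,72)=(82*31+72)%997=620 -> [620]
  root=620
After append 92 (leaves=[82, 72, 92]):
  L0: [82, 72, 92]
  L1: h(82,72)=(82*31+72)%997=620 h(92,92)=(92*31+92)%997=950 -> [620, 950]
  L2: h(620,950)=(620*31+950)%997=230 -> [230]
  root=230
After append 94 (leaves=[82, 72, 92, 94]):
  L0: [82, 72, 92, 94]
  L1: h(82,72)=(82*31+72)%997=620 h(92,94)=(92*31+94)%997=952 -> [620, 952]
  L2: h(620,952)=(620*31+952)%997=232 -> [232]
  root=232
After append 18 (leaves=[82, 72, 92, 94, 18]):
  L0: [82, 72, 92, 94, 18]
  L1: h(82,72)=(82*31+72)%997=620 h(92,94)=(92*31+94)%997=952 h(18,18)=(18*31+18)%997=576 -> [620, 952, 576]
  L2: h(620,952)=(620*31+952)%997=232 h(576,576)=(576*31+576)%997=486 -> [232, 486]
  L3: h(232,486)=(232*31+486)%997=699 -> [699]
  root=699

Answer: 82 620 230 232 699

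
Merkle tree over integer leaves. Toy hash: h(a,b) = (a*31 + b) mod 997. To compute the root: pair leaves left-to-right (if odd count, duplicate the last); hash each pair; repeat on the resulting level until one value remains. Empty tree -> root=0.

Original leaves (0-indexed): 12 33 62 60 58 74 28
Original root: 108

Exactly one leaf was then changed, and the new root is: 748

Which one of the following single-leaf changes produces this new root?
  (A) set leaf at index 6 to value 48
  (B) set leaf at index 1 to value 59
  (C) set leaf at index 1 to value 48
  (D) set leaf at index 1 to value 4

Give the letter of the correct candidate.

Answer: A

Derivation:
Original leaves: [12, 33, 62, 60, 58, 74, 28]
Target new root: 748
Try each candidate change and compute the resulting root:
Candidate A: set leaf[6] = 48 -> leaves = [12, 33, 62, 60, 58, 74, 48]
  L0: [12, 33, 62, 60, 58, 74, 48]
  L1: h(12,33)=(12*31+33)%997=405 h(62,60)=(62*31+60)%997=985 h(58,74)=(58*31+74)%997=875 h(48,48)=(48*31+48)%997=539 -> [405, 985, 875, 539]
  L2: h(405,985)=(405*31+985)%997=579 h(875,539)=(875*31+539)%997=745 -> [579, 745]
  L3: h(579,745)=(579*31+745)%997=748 -> [748]
  root = 748 == target 748  ** MATCH **
Candidate B: set leaf[1] = 59 -> leaves = [12, 59, 62, 60, 58, 74, 28]
  L0: [12, 59, 62, 60, 58, 74, 28]
  L1: h(12,59)=(12*31+59)%997=431 h(62,60)=(62*31+60)%997=985 h(58,74)=(58*31+74)%997=875 h(28,28)=(28*31+28)%997=896 -> [431, 985, 875, 896]
  L2: h(431,985)=(431*31+985)%997=388 h(875,896)=(875*31+896)%997=105 -> [388, 105]
  L3: h(388,105)=(388*31+105)%997=169 -> [169]
  root = 169 != target 748
Candidate C: set leaf[1] = 48 -> leaves = [12, 48, 62, 60, 58, 74, 28]
  L0: [12, 48, 62, 60, 58, 74, 28]
  L1: h(12,48)=(12*31+48)%997=420 h(62,60)=(62*31+60)%997=985 h(58,74)=(58*31+74)%997=875 h(28,28)=(28*31+28)%997=896 -> [420, 985, 875, 896]
  L2: h(420,985)=(420*31+985)%997=47 h(875,896)=(875*31+896)%997=105 -> [47, 105]
  L3: h(47,105)=(47*31+105)%997=565 -> [565]
  root = 565 != target 748
Candidate D: set leaf[1] = 4 -> leaves = [12, 4, 62, 60, 58, 74, 28]
  L0: [12, 4, 62, 60, 58, 74, 28]
  L1: h(12,4)=(12*31+4)%997=376 h(62,60)=(62*31+60)%997=985 h(58,74)=(58*31+74)%997=875 h(28,28)=(28*31+28)%997=896 -> [376, 985, 875, 896]
  L2: h(376,985)=(376*31+985)%997=677 h(875,896)=(875*31+896)%997=105 -> [677, 105]
  L3: h(677,105)=(677*31+105)%997=155 -> [155]
  root = 155 != target 748
Candidate A produces the target root.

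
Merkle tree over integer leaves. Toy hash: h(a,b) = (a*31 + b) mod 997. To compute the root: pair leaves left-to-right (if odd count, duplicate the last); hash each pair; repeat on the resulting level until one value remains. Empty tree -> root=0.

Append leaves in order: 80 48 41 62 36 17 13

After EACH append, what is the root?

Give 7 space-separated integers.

Answer: 80 534 917 938 140 529 809

Derivation:
After append 80 (leaves=[80]):
  L0: [80]
  root=80
After append 48 (leaves=[80, 48]):
  L0: [80, 48]
  L1: h(80,48)=(80*31+48)%997=534 -> [534]
  root=534
After append 41 (leaves=[80, 48, 41]):
  L0: [80, 48, 41]
  L1: h(80,48)=(80*31+48)%997=534 h(41,41)=(41*31+41)%997=315 -> [534, 315]
  L2: h(534,315)=(534*31+315)%997=917 -> [917]
  root=917
After append 62 (leaves=[80, 48, 41, 62]):
  L0: [80, 48, 41, 62]
  L1: h(80,48)=(80*31+48)%997=534 h(41,62)=(41*31+62)%997=336 -> [534, 336]
  L2: h(534,336)=(534*31+336)%997=938 -> [938]
  root=938
After append 36 (leaves=[80, 48, 41, 62, 36]):
  L0: [80, 48, 41, 62, 36]
  L1: h(80,48)=(80*31+48)%997=534 h(41,62)=(41*31+62)%997=336 h(36,36)=(36*31+36)%997=155 -> [534, 336, 155]
  L2: h(534,336)=(534*31+336)%997=938 h(155,155)=(155*31+155)%997=972 -> [938, 972]
  L3: h(938,972)=(938*31+972)%997=140 -> [140]
  root=140
After append 17 (leaves=[80, 48, 41, 62, 36, 17]):
  L0: [80, 48, 41, 62, 36, 17]
  L1: h(80,48)=(80*31+48)%997=534 h(41,62)=(41*31+62)%997=336 h(36,17)=(36*31+17)%997=136 -> [534, 336, 136]
  L2: h(534,336)=(534*31+336)%997=938 h(136,136)=(136*31+136)%997=364 -> [938, 364]
  L3: h(938,364)=(938*31+364)%997=529 -> [529]
  root=529
After append 13 (leaves=[80, 48, 41, 62, 36, 17, 13]):
  L0: [80, 48, 41, 62, 36, 17, 13]
  L1: h(80,48)=(80*31+48)%997=534 h(41,62)=(41*31+62)%997=336 h(36,17)=(36*31+17)%997=136 h(13,13)=(13*31+13)%997=416 -> [534, 336, 136, 416]
  L2: h(534,336)=(534*31+336)%997=938 h(136,416)=(136*31+416)%997=644 -> [938, 644]
  L3: h(938,644)=(938*31+644)%997=809 -> [809]
  root=809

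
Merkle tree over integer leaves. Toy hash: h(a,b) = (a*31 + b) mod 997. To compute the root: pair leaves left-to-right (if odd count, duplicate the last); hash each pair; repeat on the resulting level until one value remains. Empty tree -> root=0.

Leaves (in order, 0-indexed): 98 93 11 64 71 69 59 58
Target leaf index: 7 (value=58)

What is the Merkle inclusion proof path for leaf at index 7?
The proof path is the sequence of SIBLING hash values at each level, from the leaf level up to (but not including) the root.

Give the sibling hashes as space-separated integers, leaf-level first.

Answer: 59 276 757

Derivation:
L0 (leaves): [98, 93, 11, 64, 71, 69, 59, 58], target index=7
L1: h(98,93)=(98*31+93)%997=140 [pair 0] h(11,64)=(11*31+64)%997=405 [pair 1] h(71,69)=(71*31+69)%997=276 [pair 2] h(59,58)=(59*31+58)%997=890 [pair 3] -> [140, 405, 276, 890]
  Sibling for proof at L0: 59
L2: h(140,405)=(140*31+405)%997=757 [pair 0] h(276,890)=(276*31+890)%997=473 [pair 1] -> [757, 473]
  Sibling for proof at L1: 276
L3: h(757,473)=(757*31+473)%997=12 [pair 0] -> [12]
  Sibling for proof at L2: 757
Root: 12
Proof path (sibling hashes from leaf to root): [59, 276, 757]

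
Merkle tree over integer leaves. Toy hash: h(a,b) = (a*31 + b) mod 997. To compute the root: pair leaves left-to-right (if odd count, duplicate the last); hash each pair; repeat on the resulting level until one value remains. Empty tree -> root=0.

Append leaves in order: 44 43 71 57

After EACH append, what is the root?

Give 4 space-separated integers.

After append 44 (leaves=[44]):
  L0: [44]
  root=44
After append 43 (leaves=[44, 43]):
  L0: [44, 43]
  L1: h(44,43)=(44*31+43)%997=410 -> [410]
  root=410
After append 71 (leaves=[44, 43, 71]):
  L0: [44, 43, 71]
  L1: h(44,43)=(44*31+43)%997=410 h(71,71)=(71*31+71)%997=278 -> [410, 278]
  L2: h(410,278)=(410*31+278)%997=27 -> [27]
  root=27
After append 57 (leaves=[44, 43, 71, 57]):
  L0: [44, 43, 71, 57]
  L1: h(44,43)=(44*31+43)%997=410 h(71,57)=(71*31+57)%997=264 -> [410, 264]
  L2: h(410,264)=(410*31+264)%997=13 -> [13]
  root=13

Answer: 44 410 27 13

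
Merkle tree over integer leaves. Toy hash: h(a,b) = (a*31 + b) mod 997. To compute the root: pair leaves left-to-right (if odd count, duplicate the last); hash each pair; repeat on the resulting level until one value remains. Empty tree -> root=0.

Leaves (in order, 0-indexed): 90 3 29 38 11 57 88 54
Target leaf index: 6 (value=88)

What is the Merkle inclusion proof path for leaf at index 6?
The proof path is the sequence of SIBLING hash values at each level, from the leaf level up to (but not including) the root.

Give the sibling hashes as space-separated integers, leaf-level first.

L0 (leaves): [90, 3, 29, 38, 11, 57, 88, 54], target index=6
L1: h(90,3)=(90*31+3)%997=799 [pair 0] h(29,38)=(29*31+38)%997=937 [pair 1] h(11,57)=(11*31+57)%997=398 [pair 2] h(88,54)=(88*31+54)%997=788 [pair 3] -> [799, 937, 398, 788]
  Sibling for proof at L0: 54
L2: h(799,937)=(799*31+937)%997=781 [pair 0] h(398,788)=(398*31+788)%997=165 [pair 1] -> [781, 165]
  Sibling for proof at L1: 398
L3: h(781,165)=(781*31+165)%997=448 [pair 0] -> [448]
  Sibling for proof at L2: 781
Root: 448
Proof path (sibling hashes from leaf to root): [54, 398, 781]

Answer: 54 398 781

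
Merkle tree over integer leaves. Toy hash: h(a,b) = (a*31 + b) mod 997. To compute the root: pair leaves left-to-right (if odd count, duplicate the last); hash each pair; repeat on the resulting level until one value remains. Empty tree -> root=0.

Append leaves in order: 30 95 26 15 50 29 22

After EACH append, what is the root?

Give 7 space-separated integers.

After append 30 (leaves=[30]):
  L0: [30]
  root=30
After append 95 (leaves=[30, 95]):
  L0: [30, 95]
  L1: h(30,95)=(30*31+95)%997=28 -> [28]
  root=28
After append 26 (leaves=[30, 95, 26]):
  L0: [30, 95, 26]
  L1: h(30,95)=(30*31+95)%997=28 h(26,26)=(26*31+26)%997=832 -> [28, 832]
  L2: h(28,832)=(28*31+832)%997=703 -> [703]
  root=703
After append 15 (leaves=[30, 95, 26, 15]):
  L0: [30, 95, 26, 15]
  L1: h(30,95)=(30*31+95)%997=28 h(26,15)=(26*31+15)%997=821 -> [28, 821]
  L2: h(28,821)=(28*31+821)%997=692 -> [692]
  root=692
After append 50 (leaves=[30, 95, 26, 15, 50]):
  L0: [30, 95, 26, 15, 50]
  L1: h(30,95)=(30*31+95)%997=28 h(26,15)=(26*31+15)%997=821 h(50,50)=(50*31+50)%997=603 -> [28, 821, 603]
  L2: h(28,821)=(28*31+821)%997=692 h(603,603)=(603*31+603)%997=353 -> [692, 353]
  L3: h(692,353)=(692*31+353)%997=868 -> [868]
  root=868
After append 29 (leaves=[30, 95, 26, 15, 50, 29]):
  L0: [30, 95, 26, 15, 50, 29]
  L1: h(30,95)=(30*31+95)%997=28 h(26,15)=(26*31+15)%997=821 h(50,29)=(50*31+29)%997=582 -> [28, 821, 582]
  L2: h(28,821)=(28*31+821)%997=692 h(582,582)=(582*31+582)%997=678 -> [692, 678]
  L3: h(692,678)=(692*31+678)%997=196 -> [196]
  root=196
After append 22 (leaves=[30, 95, 26, 15, 50, 29, 22]):
  L0: [30, 95, 26, 15, 50, 29, 22]
  L1: h(30,95)=(30*31+95)%997=28 h(26,15)=(26*31+15)%997=821 h(50,29)=(50*31+29)%997=582 h(22,22)=(22*31+22)%997=704 -> [28, 821, 582, 704]
  L2: h(28,821)=(28*31+821)%997=692 h(582,704)=(582*31+704)%997=800 -> [692, 800]
  L3: h(692,800)=(692*31+800)%997=318 -> [318]
  root=318

Answer: 30 28 703 692 868 196 318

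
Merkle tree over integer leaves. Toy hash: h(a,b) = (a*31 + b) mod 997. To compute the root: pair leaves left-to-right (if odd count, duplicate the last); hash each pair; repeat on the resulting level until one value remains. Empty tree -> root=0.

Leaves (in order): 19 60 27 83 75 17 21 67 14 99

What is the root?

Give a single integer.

L0: [19, 60, 27, 83, 75, 17, 21, 67, 14, 99]
L1: h(19,60)=(19*31+60)%997=649 h(27,83)=(27*31+83)%997=920 h(75,17)=(75*31+17)%997=348 h(21,67)=(21*31+67)%997=718 h(14,99)=(14*31+99)%997=533 -> [649, 920, 348, 718, 533]
L2: h(649,920)=(649*31+920)%997=102 h(348,718)=(348*31+718)%997=539 h(533,533)=(533*31+533)%997=107 -> [102, 539, 107]
L3: h(102,539)=(102*31+539)%997=710 h(107,107)=(107*31+107)%997=433 -> [710, 433]
L4: h(710,433)=(710*31+433)%997=509 -> [509]

Answer: 509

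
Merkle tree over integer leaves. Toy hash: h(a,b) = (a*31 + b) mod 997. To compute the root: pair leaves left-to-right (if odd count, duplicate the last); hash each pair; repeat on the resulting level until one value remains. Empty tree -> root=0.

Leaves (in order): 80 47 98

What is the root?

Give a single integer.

L0: [80, 47, 98]
L1: h(80,47)=(80*31+47)%997=533 h(98,98)=(98*31+98)%997=145 -> [533, 145]
L2: h(533,145)=(533*31+145)%997=716 -> [716]

Answer: 716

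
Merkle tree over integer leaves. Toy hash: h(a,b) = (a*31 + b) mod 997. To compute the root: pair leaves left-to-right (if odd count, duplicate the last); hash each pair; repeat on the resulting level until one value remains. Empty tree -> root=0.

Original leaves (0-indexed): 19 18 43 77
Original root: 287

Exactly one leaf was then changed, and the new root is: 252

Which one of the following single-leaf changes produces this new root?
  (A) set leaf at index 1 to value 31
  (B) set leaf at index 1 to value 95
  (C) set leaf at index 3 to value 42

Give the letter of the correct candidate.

Original leaves: [19, 18, 43, 77]
Target new root: 252
Try each candidate change and compute the resulting root:
Candidate A: set leaf[1] = 31 -> leaves = [19, 31, 43, 77]
  L0: [19, 31, 43, 77]
  L1: h(19,31)=(19*31+31)%997=620 h(43,77)=(43*31+77)%997=413 -> [620, 413]
  L2: h(620,413)=(620*31+413)%997=690 -> [690]
  root = 690 != target 252
Candidate B: set leaf[1] = 95 -> leaves = [19, 95, 43, 77]
  L0: [19, 95, 43, 77]
  L1: h(19,95)=(19*31+95)%997=684 h(43,77)=(43*31+77)%997=413 -> [684, 413]
  L2: h(684,413)=(684*31+413)%997=680 -> [680]
  root = 680 != target 252
Candidate C: set leaf[3] = 42 -> leaves = [19, 18, 43, 42]
  L0: [19, 18, 43, 42]
  L1: h(19,18)=(19*31+18)%997=607 h(43,42)=(43*31+42)%997=378 -> [607, 378]
  L2: h(607,378)=(607*31+378)%997=252 -> [252]
  root = 252 == target 252  ** MATCH **
Candidate C produces the target root.

Answer: C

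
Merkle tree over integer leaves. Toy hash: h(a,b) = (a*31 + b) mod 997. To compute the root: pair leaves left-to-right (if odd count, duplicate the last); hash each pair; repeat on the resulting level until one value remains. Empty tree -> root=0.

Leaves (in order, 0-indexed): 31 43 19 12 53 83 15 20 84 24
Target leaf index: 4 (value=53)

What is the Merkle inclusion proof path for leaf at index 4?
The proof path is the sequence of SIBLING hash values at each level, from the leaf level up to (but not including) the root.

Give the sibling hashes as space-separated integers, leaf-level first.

L0 (leaves): [31, 43, 19, 12, 53, 83, 15, 20, 84, 24], target index=4
L1: h(31,43)=(31*31+43)%997=7 [pair 0] h(19,12)=(19*31+12)%997=601 [pair 1] h(53,83)=(53*31+83)%997=729 [pair 2] h(15,20)=(15*31+20)%997=485 [pair 3] h(84,24)=(84*31+24)%997=634 [pair 4] -> [7, 601, 729, 485, 634]
  Sibling for proof at L0: 83
L2: h(7,601)=(7*31+601)%997=818 [pair 0] h(729,485)=(729*31+485)%997=153 [pair 1] h(634,634)=(634*31+634)%997=348 [pair 2] -> [818, 153, 348]
  Sibling for proof at L1: 485
L3: h(818,153)=(818*31+153)%997=586 [pair 0] h(348,348)=(348*31+348)%997=169 [pair 1] -> [586, 169]
  Sibling for proof at L2: 818
L4: h(586,169)=(586*31+169)%997=389 [pair 0] -> [389]
  Sibling for proof at L3: 169
Root: 389
Proof path (sibling hashes from leaf to root): [83, 485, 818, 169]

Answer: 83 485 818 169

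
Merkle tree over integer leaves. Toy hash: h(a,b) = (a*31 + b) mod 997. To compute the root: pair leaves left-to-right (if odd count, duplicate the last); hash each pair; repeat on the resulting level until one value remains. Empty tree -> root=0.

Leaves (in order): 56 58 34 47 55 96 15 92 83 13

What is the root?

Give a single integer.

L0: [56, 58, 34, 47, 55, 96, 15, 92, 83, 13]
L1: h(56,58)=(56*31+58)%997=797 h(34,47)=(34*31+47)%997=104 h(55,96)=(55*31+96)%997=804 h(15,92)=(15*31+92)%997=557 h(83,13)=(83*31+13)%997=592 -> [797, 104, 804, 557, 592]
L2: h(797,104)=(797*31+104)%997=883 h(804,557)=(804*31+557)%997=556 h(592,592)=(592*31+592)%997=1 -> [883, 556, 1]
L3: h(883,556)=(883*31+556)%997=13 h(1,1)=(1*31+1)%997=32 -> [13, 32]
L4: h(13,32)=(13*31+32)%997=435 -> [435]

Answer: 435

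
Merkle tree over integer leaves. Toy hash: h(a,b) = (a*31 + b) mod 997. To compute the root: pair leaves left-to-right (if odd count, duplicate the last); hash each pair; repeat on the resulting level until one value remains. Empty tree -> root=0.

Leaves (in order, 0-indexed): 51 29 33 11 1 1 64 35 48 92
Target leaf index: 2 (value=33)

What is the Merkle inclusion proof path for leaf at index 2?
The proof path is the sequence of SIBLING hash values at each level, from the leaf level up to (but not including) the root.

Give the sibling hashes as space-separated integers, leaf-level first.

L0 (leaves): [51, 29, 33, 11, 1, 1, 64, 35, 48, 92], target index=2
L1: h(51,29)=(51*31+29)%997=613 [pair 0] h(33,11)=(33*31+11)%997=37 [pair 1] h(1,1)=(1*31+1)%997=32 [pair 2] h(64,35)=(64*31+35)%997=25 [pair 3] h(48,92)=(48*31+92)%997=583 [pair 4] -> [613, 37, 32, 25, 583]
  Sibling for proof at L0: 11
L2: h(613,37)=(613*31+37)%997=97 [pair 0] h(32,25)=(32*31+25)%997=20 [pair 1] h(583,583)=(583*31+583)%997=710 [pair 2] -> [97, 20, 710]
  Sibling for proof at L1: 613
L3: h(97,20)=(97*31+20)%997=36 [pair 0] h(710,710)=(710*31+710)%997=786 [pair 1] -> [36, 786]
  Sibling for proof at L2: 20
L4: h(36,786)=(36*31+786)%997=905 [pair 0] -> [905]
  Sibling for proof at L3: 786
Root: 905
Proof path (sibling hashes from leaf to root): [11, 613, 20, 786]

Answer: 11 613 20 786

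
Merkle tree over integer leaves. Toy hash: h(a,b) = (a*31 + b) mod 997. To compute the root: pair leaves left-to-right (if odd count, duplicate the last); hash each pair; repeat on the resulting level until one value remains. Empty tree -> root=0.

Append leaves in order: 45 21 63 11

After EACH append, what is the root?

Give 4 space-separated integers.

After append 45 (leaves=[45]):
  L0: [45]
  root=45
After append 21 (leaves=[45, 21]):
  L0: [45, 21]
  L1: h(45,21)=(45*31+21)%997=419 -> [419]
  root=419
After append 63 (leaves=[45, 21, 63]):
  L0: [45, 21, 63]
  L1: h(45,21)=(45*31+21)%997=419 h(63,63)=(63*31+63)%997=22 -> [419, 22]
  L2: h(419,22)=(419*31+22)%997=50 -> [50]
  root=50
After append 11 (leaves=[45, 21, 63, 11]):
  L0: [45, 21, 63, 11]
  L1: h(45,21)=(45*31+21)%997=419 h(63,11)=(63*31+11)%997=967 -> [419, 967]
  L2: h(419,967)=(419*31+967)%997=995 -> [995]
  root=995

Answer: 45 419 50 995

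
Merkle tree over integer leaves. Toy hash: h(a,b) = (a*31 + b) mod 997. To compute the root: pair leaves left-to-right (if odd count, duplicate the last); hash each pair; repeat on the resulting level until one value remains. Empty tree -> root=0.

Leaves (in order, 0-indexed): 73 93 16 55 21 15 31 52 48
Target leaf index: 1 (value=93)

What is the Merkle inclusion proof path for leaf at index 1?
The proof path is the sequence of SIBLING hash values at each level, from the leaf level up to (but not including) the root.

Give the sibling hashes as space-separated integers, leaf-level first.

Answer: 73 551 722 595

Derivation:
L0 (leaves): [73, 93, 16, 55, 21, 15, 31, 52, 48], target index=1
L1: h(73,93)=(73*31+93)%997=362 [pair 0] h(16,55)=(16*31+55)%997=551 [pair 1] h(21,15)=(21*31+15)%997=666 [pair 2] h(31,52)=(31*31+52)%997=16 [pair 3] h(48,48)=(48*31+48)%997=539 [pair 4] -> [362, 551, 666, 16, 539]
  Sibling for proof at L0: 73
L2: h(362,551)=(362*31+551)%997=806 [pair 0] h(666,16)=(666*31+16)%997=722 [pair 1] h(539,539)=(539*31+539)%997=299 [pair 2] -> [806, 722, 299]
  Sibling for proof at L1: 551
L3: h(806,722)=(806*31+722)%997=783 [pair 0] h(299,299)=(299*31+299)%997=595 [pair 1] -> [783, 595]
  Sibling for proof at L2: 722
L4: h(783,595)=(783*31+595)%997=940 [pair 0] -> [940]
  Sibling for proof at L3: 595
Root: 940
Proof path (sibling hashes from leaf to root): [73, 551, 722, 595]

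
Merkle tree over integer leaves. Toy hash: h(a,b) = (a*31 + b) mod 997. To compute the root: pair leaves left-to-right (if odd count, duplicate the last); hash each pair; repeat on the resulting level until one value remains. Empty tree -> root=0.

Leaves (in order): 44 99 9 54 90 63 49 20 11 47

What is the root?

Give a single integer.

L0: [44, 99, 9, 54, 90, 63, 49, 20, 11, 47]
L1: h(44,99)=(44*31+99)%997=466 h(9,54)=(9*31+54)%997=333 h(90,63)=(90*31+63)%997=859 h(49,20)=(49*31+20)%997=542 h(11,47)=(11*31+47)%997=388 -> [466, 333, 859, 542, 388]
L2: h(466,333)=(466*31+333)%997=821 h(859,542)=(859*31+542)%997=252 h(388,388)=(388*31+388)%997=452 -> [821, 252, 452]
L3: h(821,252)=(821*31+252)%997=778 h(452,452)=(452*31+452)%997=506 -> [778, 506]
L4: h(778,506)=(778*31+506)%997=696 -> [696]

Answer: 696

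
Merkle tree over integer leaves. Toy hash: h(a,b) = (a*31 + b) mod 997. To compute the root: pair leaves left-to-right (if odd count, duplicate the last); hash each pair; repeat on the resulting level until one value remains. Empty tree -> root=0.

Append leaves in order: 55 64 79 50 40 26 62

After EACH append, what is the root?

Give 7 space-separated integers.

After append 55 (leaves=[55]):
  L0: [55]
  root=55
After append 64 (leaves=[55, 64]):
  L0: [55, 64]
  L1: h(55,64)=(55*31+64)%997=772 -> [772]
  root=772
After append 79 (leaves=[55, 64, 79]):
  L0: [55, 64, 79]
  L1: h(55,64)=(55*31+64)%997=772 h(79,79)=(79*31+79)%997=534 -> [772, 534]
  L2: h(772,534)=(772*31+534)%997=538 -> [538]
  root=538
After append 50 (leaves=[55, 64, 79, 50]):
  L0: [55, 64, 79, 50]
  L1: h(55,64)=(55*31+64)%997=772 h(79,50)=(79*31+50)%997=505 -> [772, 505]
  L2: h(772,505)=(772*31+505)%997=509 -> [509]
  root=509
After append 40 (leaves=[55, 64, 79, 50, 40]):
  L0: [55, 64, 79, 50, 40]
  L1: h(55,64)=(55*31+64)%997=772 h(79,50)=(79*31+50)%997=505 h(40,40)=(40*31+40)%997=283 -> [772, 505, 283]
  L2: h(772,505)=(772*31+505)%997=509 h(283,283)=(283*31+283)%997=83 -> [509, 83]
  L3: h(509,83)=(509*31+83)%997=907 -> [907]
  root=907
After append 26 (leaves=[55, 64, 79, 50, 40, 26]):
  L0: [55, 64, 79, 50, 40, 26]
  L1: h(55,64)=(55*31+64)%997=772 h(79,50)=(79*31+50)%997=505 h(40,26)=(40*31+26)%997=269 -> [772, 505, 269]
  L2: h(772,505)=(772*31+505)%997=509 h(269,269)=(269*31+269)%997=632 -> [509, 632]
  L3: h(509,632)=(509*31+632)%997=459 -> [459]
  root=459
After append 62 (leaves=[55, 64, 79, 50, 40, 26, 62]):
  L0: [55, 64, 79, 50, 40, 26, 62]
  L1: h(55,64)=(55*31+64)%997=772 h(79,50)=(79*31+50)%997=505 h(40,26)=(40*31+26)%997=269 h(62,62)=(62*31+62)%997=987 -> [772, 505, 269, 987]
  L2: h(772,505)=(772*31+505)%997=509 h(269,987)=(269*31+987)%997=353 -> [509, 353]
  L3: h(509,353)=(509*31+353)%997=180 -> [180]
  root=180

Answer: 55 772 538 509 907 459 180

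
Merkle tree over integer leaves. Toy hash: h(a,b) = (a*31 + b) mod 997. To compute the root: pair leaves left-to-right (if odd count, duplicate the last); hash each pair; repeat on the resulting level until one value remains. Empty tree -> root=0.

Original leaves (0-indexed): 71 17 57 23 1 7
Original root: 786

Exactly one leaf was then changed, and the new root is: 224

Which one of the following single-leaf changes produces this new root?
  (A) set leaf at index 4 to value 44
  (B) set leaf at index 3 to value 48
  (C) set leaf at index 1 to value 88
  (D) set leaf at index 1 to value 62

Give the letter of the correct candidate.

Answer: C

Derivation:
Original leaves: [71, 17, 57, 23, 1, 7]
Target new root: 224
Try each candidate change and compute the resulting root:
Candidate A: set leaf[4] = 44 -> leaves = [71, 17, 57, 23, 44, 7]
  L0: [71, 17, 57, 23, 44, 7]
  L1: h(71,17)=(71*31+17)%997=224 h(57,23)=(57*31+23)%997=793 h(44,7)=(44*31+7)%997=374 -> [224, 793, 374]
  L2: h(224,793)=(224*31+793)%997=758 h(374,374)=(374*31+374)%997=4 -> [758, 4]
  L3: h(758,4)=(758*31+4)%997=571 -> [571]
  root = 571 != target 224
Candidate B: set leaf[3] = 48 -> leaves = [71, 17, 57, 48, 1, 7]
  L0: [71, 17, 57, 48, 1, 7]
  L1: h(71,17)=(71*31+17)%997=224 h(57,48)=(57*31+48)%997=818 h(1,7)=(1*31+7)%997=38 -> [224, 818, 38]
  L2: h(224,818)=(224*31+818)%997=783 h(38,38)=(38*31+38)%997=219 -> [783, 219]
  L3: h(783,219)=(783*31+219)%997=564 -> [564]
  root = 564 != target 224
Candidate C: set leaf[1] = 88 -> leaves = [71, 88, 57, 23, 1, 7]
  L0: [71, 88, 57, 23, 1, 7]
  L1: h(71,88)=(71*31+88)%997=295 h(57,23)=(57*31+23)%997=793 h(1,7)=(1*31+7)%997=38 -> [295, 793, 38]
  L2: h(295,793)=(295*31+793)%997=965 h(38,38)=(38*31+38)%997=219 -> [965, 219]
  L3: h(965,219)=(965*31+219)%997=224 -> [224]
  root = 224 == target 224  ** MATCH **
Candidate D: set leaf[1] = 62 -> leaves = [71, 62, 57, 23, 1, 7]
  L0: [71, 62, 57, 23, 1, 7]
  L1: h(71,62)=(71*31+62)%997=269 h(57,23)=(57*31+23)%997=793 h(1,7)=(1*31+7)%997=38 -> [269, 793, 38]
  L2: h(269,793)=(269*31+793)%997=159 h(38,38)=(38*31+38)%997=219 -> [159, 219]
  L3: h(159,219)=(159*31+219)%997=163 -> [163]
  root = 163 != target 224
Candidate C produces the target root.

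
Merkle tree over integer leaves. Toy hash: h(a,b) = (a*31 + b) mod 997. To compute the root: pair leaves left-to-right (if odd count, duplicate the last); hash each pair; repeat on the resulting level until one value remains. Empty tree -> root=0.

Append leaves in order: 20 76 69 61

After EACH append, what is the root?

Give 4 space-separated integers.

After append 20 (leaves=[20]):
  L0: [20]
  root=20
After append 76 (leaves=[20, 76]):
  L0: [20, 76]
  L1: h(20,76)=(20*31+76)%997=696 -> [696]
  root=696
After append 69 (leaves=[20, 76, 69]):
  L0: [20, 76, 69]
  L1: h(20,76)=(20*31+76)%997=696 h(69,69)=(69*31+69)%997=214 -> [696, 214]
  L2: h(696,214)=(696*31+214)%997=853 -> [853]
  root=853
After append 61 (leaves=[20, 76, 69, 61]):
  L0: [20, 76, 69, 61]
  L1: h(20,76)=(20*31+76)%997=696 h(69,61)=(69*31+61)%997=206 -> [696, 206]
  L2: h(696,206)=(696*31+206)%997=845 -> [845]
  root=845

Answer: 20 696 853 845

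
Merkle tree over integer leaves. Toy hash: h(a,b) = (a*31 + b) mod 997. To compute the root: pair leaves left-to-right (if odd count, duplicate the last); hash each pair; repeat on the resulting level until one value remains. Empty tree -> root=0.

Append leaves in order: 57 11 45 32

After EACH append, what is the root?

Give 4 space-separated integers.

After append 57 (leaves=[57]):
  L0: [57]
  root=57
After append 11 (leaves=[57, 11]):
  L0: [57, 11]
  L1: h(57,11)=(57*31+11)%997=781 -> [781]
  root=781
After append 45 (leaves=[57, 11, 45]):
  L0: [57, 11, 45]
  L1: h(57,11)=(57*31+11)%997=781 h(45,45)=(45*31+45)%997=443 -> [781, 443]
  L2: h(781,443)=(781*31+443)%997=726 -> [726]
  root=726
After append 32 (leaves=[57, 11, 45, 32]):
  L0: [57, 11, 45, 32]
  L1: h(57,11)=(57*31+11)%997=781 h(45,32)=(45*31+32)%997=430 -> [781, 430]
  L2: h(781,430)=(781*31+430)%997=713 -> [713]
  root=713

Answer: 57 781 726 713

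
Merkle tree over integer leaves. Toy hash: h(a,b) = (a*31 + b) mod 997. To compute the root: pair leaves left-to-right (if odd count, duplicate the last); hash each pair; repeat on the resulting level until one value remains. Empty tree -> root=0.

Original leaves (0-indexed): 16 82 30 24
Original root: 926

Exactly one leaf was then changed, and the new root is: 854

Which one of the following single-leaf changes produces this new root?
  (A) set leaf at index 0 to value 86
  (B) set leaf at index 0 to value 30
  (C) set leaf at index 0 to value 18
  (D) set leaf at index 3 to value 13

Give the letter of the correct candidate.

Original leaves: [16, 82, 30, 24]
Target new root: 854
Try each candidate change and compute the resulting root:
Candidate A: set leaf[0] = 86 -> leaves = [86, 82, 30, 24]
  L0: [86, 82, 30, 24]
  L1: h(86,82)=(86*31+82)%997=754 h(30,24)=(30*31+24)%997=954 -> [754, 954]
  L2: h(754,954)=(754*31+954)%997=400 -> [400]
  root = 400 != target 854
Candidate B: set leaf[0] = 30 -> leaves = [30, 82, 30, 24]
  L0: [30, 82, 30, 24]
  L1: h(30,82)=(30*31+82)%997=15 h(30,24)=(30*31+24)%997=954 -> [15, 954]
  L2: h(15,954)=(15*31+954)%997=422 -> [422]
  root = 422 != target 854
Candidate C: set leaf[0] = 18 -> leaves = [18, 82, 30, 24]
  L0: [18, 82, 30, 24]
  L1: h(18,82)=(18*31+82)%997=640 h(30,24)=(30*31+24)%997=954 -> [640, 954]
  L2: h(640,954)=(640*31+954)%997=854 -> [854]
  root = 854 == target 854  ** MATCH **
Candidate D: set leaf[3] = 13 -> leaves = [16, 82, 30, 13]
  L0: [16, 82, 30, 13]
  L1: h(16,82)=(16*31+82)%997=578 h(30,13)=(30*31+13)%997=943 -> [578, 943]
  L2: h(578,943)=(578*31+943)%997=915 -> [915]
  root = 915 != target 854
Candidate C produces the target root.

Answer: C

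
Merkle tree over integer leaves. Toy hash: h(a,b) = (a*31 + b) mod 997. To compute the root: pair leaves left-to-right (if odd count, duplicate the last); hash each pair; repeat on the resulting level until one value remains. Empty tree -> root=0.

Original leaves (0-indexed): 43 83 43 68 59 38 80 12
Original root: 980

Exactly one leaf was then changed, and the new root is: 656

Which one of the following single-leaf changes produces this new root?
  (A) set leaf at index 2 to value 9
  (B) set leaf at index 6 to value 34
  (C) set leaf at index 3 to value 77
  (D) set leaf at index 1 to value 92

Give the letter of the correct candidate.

Answer: D

Derivation:
Original leaves: [43, 83, 43, 68, 59, 38, 80, 12]
Target new root: 656
Try each candidate change and compute the resulting root:
Candidate A: set leaf[2] = 9 -> leaves = [43, 83, 9, 68, 59, 38, 80, 12]
  L0: [43, 83, 9, 68, 59, 38, 80, 12]
  L1: h(43,83)=(43*31+83)%997=419 h(9,68)=(9*31+68)%997=347 h(59,38)=(59*31+38)%997=870 h(80,12)=(80*31+12)%997=498 -> [419, 347, 870, 498]
  L2: h(419,347)=(419*31+347)%997=375 h(870,498)=(870*31+498)%997=549 -> [375, 549]
  L3: h(375,549)=(375*31+549)%997=210 -> [210]
  root = 210 != target 656
Candidate B: set leaf[6] = 34 -> leaves = [43, 83, 43, 68, 59, 38, 34, 12]
  L0: [43, 83, 43, 68, 59, 38, 34, 12]
  L1: h(43,83)=(43*31+83)%997=419 h(43,68)=(43*31+68)%997=404 h(59,38)=(59*31+38)%997=870 h(34,12)=(34*31+12)%997=69 -> [419, 404, 870, 69]
  L2: h(419,404)=(419*31+404)%997=432 h(870,69)=(870*31+69)%997=120 -> [432, 120]
  L3: h(432,120)=(432*31+120)%997=551 -> [551]
  root = 551 != target 656
Candidate C: set leaf[3] = 77 -> leaves = [43, 83, 43, 77, 59, 38, 80, 12]
  L0: [43, 83, 43, 77, 59, 38, 80, 12]
  L1: h(43,83)=(43*31+83)%997=419 h(43,77)=(43*31+77)%997=413 h(59,38)=(59*31+38)%997=870 h(80,12)=(80*31+12)%997=498 -> [419, 413, 870, 498]
  L2: h(419,413)=(419*31+413)%997=441 h(870,498)=(870*31+498)%997=549 -> [441, 549]
  L3: h(441,549)=(441*31+549)%997=262 -> [262]
  root = 262 != target 656
Candidate D: set leaf[1] = 92 -> leaves = [43, 92, 43, 68, 59, 38, 80, 12]
  L0: [43, 92, 43, 68, 59, 38, 80, 12]
  L1: h(43,92)=(43*31+92)%997=428 h(43,68)=(43*31+68)%997=404 h(59,38)=(59*31+38)%997=870 h(80,12)=(80*31+12)%997=498 -> [428, 404, 870, 498]
  L2: h(428,404)=(428*31+404)%997=711 h(870,498)=(870*31+498)%997=549 -> [711, 549]
  L3: h(711,549)=(711*31+549)%997=656 -> [656]
  root = 656 == target 656  ** MATCH **
Candidate D produces the target root.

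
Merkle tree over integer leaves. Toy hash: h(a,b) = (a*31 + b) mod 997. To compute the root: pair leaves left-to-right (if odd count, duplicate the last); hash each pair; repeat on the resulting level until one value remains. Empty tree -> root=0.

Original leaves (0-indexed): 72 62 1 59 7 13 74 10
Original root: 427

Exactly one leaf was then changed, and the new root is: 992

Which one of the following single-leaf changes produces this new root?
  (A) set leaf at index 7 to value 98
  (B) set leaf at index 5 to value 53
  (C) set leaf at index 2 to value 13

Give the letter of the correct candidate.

Original leaves: [72, 62, 1, 59, 7, 13, 74, 10]
Target new root: 992
Try each candidate change and compute the resulting root:
Candidate A: set leaf[7] = 98 -> leaves = [72, 62, 1, 59, 7, 13, 74, 98]
  L0: [72, 62, 1, 59, 7, 13, 74, 98]
  L1: h(72,62)=(72*31+62)%997=300 h(1,59)=(1*31+59)%997=90 h(7,13)=(7*31+13)%997=230 h(74,98)=(74*31+98)%997=398 -> [300, 90, 230, 398]
  L2: h(300,90)=(300*31+90)%997=417 h(230,398)=(230*31+398)%997=549 -> [417, 549]
  L3: h(417,549)=(417*31+549)%997=515 -> [515]
  root = 515 != target 992
Candidate B: set leaf[5] = 53 -> leaves = [72, 62, 1, 59, 7, 53, 74, 10]
  L0: [72, 62, 1, 59, 7, 53, 74, 10]
  L1: h(72,62)=(72*31+62)%997=300 h(1,59)=(1*31+59)%997=90 h(7,53)=(7*31+53)%997=270 h(74,10)=(74*31+10)%997=310 -> [300, 90, 270, 310]
  L2: h(300,90)=(300*31+90)%997=417 h(270,310)=(270*31+310)%997=704 -> [417, 704]
  L3: h(417,704)=(417*31+704)%997=670 -> [670]
  root = 670 != target 992
Candidate C: set leaf[2] = 13 -> leaves = [72, 62, 13, 59, 7, 13, 74, 10]
  L0: [72, 62, 13, 59, 7, 13, 74, 10]
  L1: h(72,62)=(72*31+62)%997=300 h(13,59)=(13*31+59)%997=462 h(7,13)=(7*31+13)%997=230 h(74,10)=(74*31+10)%997=310 -> [300, 462, 230, 310]
  L2: h(300,462)=(300*31+462)%997=789 h(230,310)=(230*31+310)%997=461 -> [789, 461]
  L3: h(789,461)=(789*31+461)%997=992 -> [992]
  root = 992 == target 992  ** MATCH **
Candidate C produces the target root.

Answer: C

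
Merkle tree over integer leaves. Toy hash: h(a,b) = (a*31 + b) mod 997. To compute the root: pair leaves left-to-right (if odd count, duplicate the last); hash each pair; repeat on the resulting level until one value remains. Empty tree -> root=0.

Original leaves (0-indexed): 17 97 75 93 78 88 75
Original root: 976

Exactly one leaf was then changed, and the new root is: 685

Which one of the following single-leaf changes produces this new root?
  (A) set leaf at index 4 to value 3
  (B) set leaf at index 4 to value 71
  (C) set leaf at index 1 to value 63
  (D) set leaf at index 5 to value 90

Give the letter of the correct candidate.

Original leaves: [17, 97, 75, 93, 78, 88, 75]
Target new root: 685
Try each candidate change and compute the resulting root:
Candidate A: set leaf[4] = 3 -> leaves = [17, 97, 75, 93, 3, 88, 75]
  L0: [17, 97, 75, 93, 3, 88, 75]
  L1: h(17,97)=(17*31+97)%997=624 h(75,93)=(75*31+93)%997=424 h(3,88)=(3*31+88)%997=181 h(75,75)=(75*31+75)%997=406 -> [624, 424, 181, 406]
  L2: h(624,424)=(624*31+424)%997=825 h(181,406)=(181*31+406)%997=35 -> [825, 35]
  L3: h(825,35)=(825*31+35)%997=685 -> [685]
  root = 685 == target 685  ** MATCH **
Candidate B: set leaf[4] = 71 -> leaves = [17, 97, 75, 93, 71, 88, 75]
  L0: [17, 97, 75, 93, 71, 88, 75]
  L1: h(17,97)=(17*31+97)%997=624 h(75,93)=(75*31+93)%997=424 h(71,88)=(71*31+88)%997=295 h(75,75)=(75*31+75)%997=406 -> [624, 424, 295, 406]
  L2: h(624,424)=(624*31+424)%997=825 h(295,406)=(295*31+406)%997=578 -> [825, 578]
  L3: h(825,578)=(825*31+578)%997=231 -> [231]
  root = 231 != target 685
Candidate C: set leaf[1] = 63 -> leaves = [17, 63, 75, 93, 78, 88, 75]
  L0: [17, 63, 75, 93, 78, 88, 75]
  L1: h(17,63)=(17*31+63)%997=590 h(75,93)=(75*31+93)%997=424 h(78,88)=(78*31+88)%997=512 h(75,75)=(75*31+75)%997=406 -> [590, 424, 512, 406]
  L2: h(590,424)=(590*31+424)%997=768 h(512,406)=(512*31+406)%997=326 -> [768, 326]
  L3: h(768,326)=(768*31+326)%997=206 -> [206]
  root = 206 != target 685
Candidate D: set leaf[5] = 90 -> leaves = [17, 97, 75, 93, 78, 90, 75]
  L0: [17, 97, 75, 93, 78, 90, 75]
  L1: h(17,97)=(17*31+97)%997=624 h(75,93)=(75*31+93)%997=424 h(78,90)=(78*31+90)%997=514 h(75,75)=(75*31+75)%997=406 -> [624, 424, 514, 406]
  L2: h(624,424)=(624*31+424)%997=825 h(514,406)=(514*31+406)%997=388 -> [825, 388]
  L3: h(825,388)=(825*31+388)%997=41 -> [41]
  root = 41 != target 685
Candidate A produces the target root.

Answer: A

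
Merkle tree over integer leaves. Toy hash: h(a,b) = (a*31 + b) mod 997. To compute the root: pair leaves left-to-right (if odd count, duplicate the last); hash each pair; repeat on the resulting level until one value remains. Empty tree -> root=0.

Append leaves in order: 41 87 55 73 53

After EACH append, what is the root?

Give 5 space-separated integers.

Answer: 41 361 987 8 682

Derivation:
After append 41 (leaves=[41]):
  L0: [41]
  root=41
After append 87 (leaves=[41, 87]):
  L0: [41, 87]
  L1: h(41,87)=(41*31+87)%997=361 -> [361]
  root=361
After append 55 (leaves=[41, 87, 55]):
  L0: [41, 87, 55]
  L1: h(41,87)=(41*31+87)%997=361 h(55,55)=(55*31+55)%997=763 -> [361, 763]
  L2: h(361,763)=(361*31+763)%997=987 -> [987]
  root=987
After append 73 (leaves=[41, 87, 55, 73]):
  L0: [41, 87, 55, 73]
  L1: h(41,87)=(41*31+87)%997=361 h(55,73)=(55*31+73)%997=781 -> [361, 781]
  L2: h(361,781)=(361*31+781)%997=8 -> [8]
  root=8
After append 53 (leaves=[41, 87, 55, 73, 53]):
  L0: [41, 87, 55, 73, 53]
  L1: h(41,87)=(41*31+87)%997=361 h(55,73)=(55*31+73)%997=781 h(53,53)=(53*31+53)%997=699 -> [361, 781, 699]
  L2: h(361,781)=(361*31+781)%997=8 h(699,699)=(699*31+699)%997=434 -> [8, 434]
  L3: h(8,434)=(8*31+434)%997=682 -> [682]
  root=682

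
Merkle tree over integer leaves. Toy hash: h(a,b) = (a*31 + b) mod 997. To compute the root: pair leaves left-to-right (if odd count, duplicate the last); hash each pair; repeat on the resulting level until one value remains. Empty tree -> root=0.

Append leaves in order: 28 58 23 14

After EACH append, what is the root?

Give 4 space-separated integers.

After append 28 (leaves=[28]):
  L0: [28]
  root=28
After append 58 (leaves=[28, 58]):
  L0: [28, 58]
  L1: h(28,58)=(28*31+58)%997=926 -> [926]
  root=926
After append 23 (leaves=[28, 58, 23]):
  L0: [28, 58, 23]
  L1: h(28,58)=(28*31+58)%997=926 h(23,23)=(23*31+23)%997=736 -> [926, 736]
  L2: h(926,736)=(926*31+736)%997=529 -> [529]
  root=529
After append 14 (leaves=[28, 58, 23, 14]):
  L0: [28, 58, 23, 14]
  L1: h(28,58)=(28*31+58)%997=926 h(23,14)=(23*31+14)%997=727 -> [926, 727]
  L2: h(926,727)=(926*31+727)%997=520 -> [520]
  root=520

Answer: 28 926 529 520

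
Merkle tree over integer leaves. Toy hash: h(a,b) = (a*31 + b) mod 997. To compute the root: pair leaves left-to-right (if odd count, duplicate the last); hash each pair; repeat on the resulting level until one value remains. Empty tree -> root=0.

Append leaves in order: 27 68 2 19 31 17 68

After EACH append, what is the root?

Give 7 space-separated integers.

Answer: 27 905 203 220 678 230 431

Derivation:
After append 27 (leaves=[27]):
  L0: [27]
  root=27
After append 68 (leaves=[27, 68]):
  L0: [27, 68]
  L1: h(27,68)=(27*31+68)%997=905 -> [905]
  root=905
After append 2 (leaves=[27, 68, 2]):
  L0: [27, 68, 2]
  L1: h(27,68)=(27*31+68)%997=905 h(2,2)=(2*31+2)%997=64 -> [905, 64]
  L2: h(905,64)=(905*31+64)%997=203 -> [203]
  root=203
After append 19 (leaves=[27, 68, 2, 19]):
  L0: [27, 68, 2, 19]
  L1: h(27,68)=(27*31+68)%997=905 h(2,19)=(2*31+19)%997=81 -> [905, 81]
  L2: h(905,81)=(905*31+81)%997=220 -> [220]
  root=220
After append 31 (leaves=[27, 68, 2, 19, 31]):
  L0: [27, 68, 2, 19, 31]
  L1: h(27,68)=(27*31+68)%997=905 h(2,19)=(2*31+19)%997=81 h(31,31)=(31*31+31)%997=992 -> [905, 81, 992]
  L2: h(905,81)=(905*31+81)%997=220 h(992,992)=(992*31+992)%997=837 -> [220, 837]
  L3: h(220,837)=(220*31+837)%997=678 -> [678]
  root=678
After append 17 (leaves=[27, 68, 2, 19, 31, 17]):
  L0: [27, 68, 2, 19, 31, 17]
  L1: h(27,68)=(27*31+68)%997=905 h(2,19)=(2*31+19)%997=81 h(31,17)=(31*31+17)%997=978 -> [905, 81, 978]
  L2: h(905,81)=(905*31+81)%997=220 h(978,978)=(978*31+978)%997=389 -> [220, 389]
  L3: h(220,389)=(220*31+389)%997=230 -> [230]
  root=230
After append 68 (leaves=[27, 68, 2, 19, 31, 17, 68]):
  L0: [27, 68, 2, 19, 31, 17, 68]
  L1: h(27,68)=(27*31+68)%997=905 h(2,19)=(2*31+19)%997=81 h(31,17)=(31*31+17)%997=978 h(68,68)=(68*31+68)%997=182 -> [905, 81, 978, 182]
  L2: h(905,81)=(905*31+81)%997=220 h(978,182)=(978*31+182)%997=590 -> [220, 590]
  L3: h(220,590)=(220*31+590)%997=431 -> [431]
  root=431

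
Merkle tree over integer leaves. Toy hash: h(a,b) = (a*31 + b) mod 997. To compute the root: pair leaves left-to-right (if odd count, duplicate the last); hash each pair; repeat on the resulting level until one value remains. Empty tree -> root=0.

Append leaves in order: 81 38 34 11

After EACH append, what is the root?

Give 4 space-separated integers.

After append 81 (leaves=[81]):
  L0: [81]
  root=81
After append 38 (leaves=[81, 38]):
  L0: [81, 38]
  L1: h(81,38)=(81*31+38)%997=555 -> [555]
  root=555
After append 34 (leaves=[81, 38, 34]):
  L0: [81, 38, 34]
  L1: h(81,38)=(81*31+38)%997=555 h(34,34)=(34*31+34)%997=91 -> [555, 91]
  L2: h(555,91)=(555*31+91)%997=347 -> [347]
  root=347
After append 11 (leaves=[81, 38, 34, 11]):
  L0: [81, 38, 34, 11]
  L1: h(81,38)=(81*31+38)%997=555 h(34,11)=(34*31+11)%997=68 -> [555, 68]
  L2: h(555,68)=(555*31+68)%997=324 -> [324]
  root=324

Answer: 81 555 347 324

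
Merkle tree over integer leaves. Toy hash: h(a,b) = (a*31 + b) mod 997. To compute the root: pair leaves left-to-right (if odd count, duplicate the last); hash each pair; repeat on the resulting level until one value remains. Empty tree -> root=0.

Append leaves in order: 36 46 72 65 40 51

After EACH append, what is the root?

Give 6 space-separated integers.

Answer: 36 165 440 433 545 897

Derivation:
After append 36 (leaves=[36]):
  L0: [36]
  root=36
After append 46 (leaves=[36, 46]):
  L0: [36, 46]
  L1: h(36,46)=(36*31+46)%997=165 -> [165]
  root=165
After append 72 (leaves=[36, 46, 72]):
  L0: [36, 46, 72]
  L1: h(36,46)=(36*31+46)%997=165 h(72,72)=(72*31+72)%997=310 -> [165, 310]
  L2: h(165,310)=(165*31+310)%997=440 -> [440]
  root=440
After append 65 (leaves=[36, 46, 72, 65]):
  L0: [36, 46, 72, 65]
  L1: h(36,46)=(36*31+46)%997=165 h(72,65)=(72*31+65)%997=303 -> [165, 303]
  L2: h(165,303)=(165*31+303)%997=433 -> [433]
  root=433
After append 40 (leaves=[36, 46, 72, 65, 40]):
  L0: [36, 46, 72, 65, 40]
  L1: h(36,46)=(36*31+46)%997=165 h(72,65)=(72*31+65)%997=303 h(40,40)=(40*31+40)%997=283 -> [165, 303, 283]
  L2: h(165,303)=(165*31+303)%997=433 h(283,283)=(283*31+283)%997=83 -> [433, 83]
  L3: h(433,83)=(433*31+83)%997=545 -> [545]
  root=545
After append 51 (leaves=[36, 46, 72, 65, 40, 51]):
  L0: [36, 46, 72, 65, 40, 51]
  L1: h(36,46)=(36*31+46)%997=165 h(72,65)=(72*31+65)%997=303 h(40,51)=(40*31+51)%997=294 -> [165, 303, 294]
  L2: h(165,303)=(165*31+303)%997=433 h(294,294)=(294*31+294)%997=435 -> [433, 435]
  L3: h(433,435)=(433*31+435)%997=897 -> [897]
  root=897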